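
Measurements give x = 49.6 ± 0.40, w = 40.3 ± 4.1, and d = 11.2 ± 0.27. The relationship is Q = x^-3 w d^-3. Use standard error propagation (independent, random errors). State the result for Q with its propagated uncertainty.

(2.35 ± 0.299) × 10^-7

Q is a product of powers, so relative uncertainties combine in quadrature:
  (-3·δx/x)² = (-3×0.00806)² = 0.000585;  (1·δw/w)² = (1×0.102)² = 0.0104;  (-3·δd/d)² = (-3×0.0241)² = 0.00523
δQ/Q = √(0.0162) = 0.127
Q = 2.35e-07, so δQ = 0.127 × 2.35e-07 = 2.99e-08.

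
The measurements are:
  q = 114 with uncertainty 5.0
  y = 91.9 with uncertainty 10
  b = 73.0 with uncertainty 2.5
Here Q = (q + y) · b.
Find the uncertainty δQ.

Let u = q + y = 206. δu = √(δq² + δy²) = √(25.0 + 100) = 11.2, so δu/u = 0.0543.
Q is then a monomial in u, b:
δQ/Q = √((δu/u)² + (1·δb/b)²) = √(0.00295 + 0.00117) = 0.0642
Q = 15000, so δQ = 0.0642 × 15000 = 965.

965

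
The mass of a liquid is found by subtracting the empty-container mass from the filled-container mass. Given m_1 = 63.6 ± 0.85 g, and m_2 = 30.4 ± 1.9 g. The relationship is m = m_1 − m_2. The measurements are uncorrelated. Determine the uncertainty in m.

2.08 g

Absolute uncertainties add in quadrature for a linear combination:
  (δm_1)² = 0.722;  (δm_2)² = 3.61
δm = √(4.33) = 2.08 g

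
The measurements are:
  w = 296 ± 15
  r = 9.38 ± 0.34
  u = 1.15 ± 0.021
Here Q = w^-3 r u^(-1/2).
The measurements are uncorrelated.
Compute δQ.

5.28e-08

For a monomial Q ∝ w^-3, r, u^(-1/2), fractional errors add in quadrature:
  (-3·δw/w)² = (-3×0.0507)² = 0.0231;  (1·δr/r)² = (1×0.0362)² = 0.00131;  (−½·δu/u)² = (-0.5×0.0183)² = 8.34e-05
δQ/Q = √(0.0245) = 0.157
Q = 3.37e-07, so δQ = 0.157 × 3.37e-07 = 5.28e-08.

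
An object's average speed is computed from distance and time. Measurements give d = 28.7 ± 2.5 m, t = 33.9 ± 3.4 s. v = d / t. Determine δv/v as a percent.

Relative error in a monomial: (δv/v)² = Σ (nᵢ · δxᵢ/xᵢ)².
  (1·δd/d)² = (1×0.0871)² = 0.00759;  (-1·δt/t)² = (-1×0.100)² = 0.0101
δv/v = √(0.0176) = 0.133

13.3%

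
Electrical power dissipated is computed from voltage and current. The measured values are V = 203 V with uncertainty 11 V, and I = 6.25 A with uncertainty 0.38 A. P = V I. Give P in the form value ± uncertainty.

Since P is a product/quotient, work with relative uncertainties:
  (1·δV/V)² = (1×0.0542)² = 0.00294;  (1·δI/I)² = (1×0.0608)² = 0.00370
δP/P = √(0.00663) = 0.0814
P = 1270 W, so δP = 0.0814 × 1270 = 103 W.

1270 ± 103 W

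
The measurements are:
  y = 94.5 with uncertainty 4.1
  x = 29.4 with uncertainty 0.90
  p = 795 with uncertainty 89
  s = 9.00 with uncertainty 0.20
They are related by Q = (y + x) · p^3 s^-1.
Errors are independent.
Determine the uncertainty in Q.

2.34e+09

Let u = y + x = 124. δu = √(δy² + δx²) = √(16.8 + 0.810) = 4.20, so δu/u = 0.0339.
Q is then a monomial in u, p, s:
δQ/Q = √((δu/u)² + (3·δp/p)² + (-1·δs/s)²) = √(0.00115 + 0.113 + 0.000494) = 0.338
Q = 6.92e+09, so δQ = 0.338 × 6.92e+09 = 2.34e+09.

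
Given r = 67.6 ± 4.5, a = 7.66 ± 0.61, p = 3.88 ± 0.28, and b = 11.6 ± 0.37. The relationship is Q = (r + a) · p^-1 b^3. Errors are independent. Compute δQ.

4060

Let u = r + a = 75.3. δu = √(δr² + δa²) = √(20.2 + 0.372) = 4.54, so δu/u = 0.0603.
Q is then a monomial in u, p, b:
δQ/Q = √((δu/u)² + (-1·δp/p)² + (3·δb/b)²) = √(0.00364 + 0.00521 + 0.00916) = 0.134
Q = 30300, so δQ = 0.134 × 30300 = 4060.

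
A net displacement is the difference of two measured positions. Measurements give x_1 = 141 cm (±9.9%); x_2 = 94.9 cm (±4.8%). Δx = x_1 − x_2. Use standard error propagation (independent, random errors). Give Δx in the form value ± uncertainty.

46.1 ± 14.7 cm

Each term contributes (cᵢ δxᵢ)² to (δΔx)²:
  (δx_1)² = 195;  (δx_2)² = 20.7
δΔx = √(216) = 14.7 cm
Δx = 46.1 cm.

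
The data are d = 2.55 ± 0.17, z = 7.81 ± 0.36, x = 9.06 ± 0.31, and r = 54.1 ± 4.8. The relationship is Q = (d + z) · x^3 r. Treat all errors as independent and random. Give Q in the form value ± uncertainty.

(4.17 ± 0.588) × 10^5

Let u = d + z = 10.4. δu = √(δd² + δz²) = √(0.0289 + 0.130) = 0.398, so δu/u = 0.0384.
Q is then a monomial in u, x, r:
δQ/Q = √((δu/u)² + (3·δx/x)² + (1·δr/r)²) = √(0.00148 + 0.0105 + 0.00787) = 0.141
Q = 4.17e+05, so δQ = 0.141 × 4.17e+05 = 58800.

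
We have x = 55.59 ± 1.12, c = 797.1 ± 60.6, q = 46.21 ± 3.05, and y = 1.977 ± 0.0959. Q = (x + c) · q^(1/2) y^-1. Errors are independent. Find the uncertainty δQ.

270

Let u = x + c = 852.7. δu = √(δx² + δc²) = √(1.25 + 3670) = 60.6, so δu/u = 0.0711.
Q is then a monomial in u, q, y:
δQ/Q = √((δu/u)² + (½·δq/q)² + (-1·δy/y)²) = √(0.00505 + 0.00109 + 0.00235) = 0.0922
Q = 2932, so δQ = 0.0922 × 2932 = 270.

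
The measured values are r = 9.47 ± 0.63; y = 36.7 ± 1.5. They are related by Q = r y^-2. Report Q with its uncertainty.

0.00703 ± 0.000741

Products/powers → add relative errors in quadrature, weighted by exponent:
  (1·δr/r)² = (1×0.0665)² = 0.00443;  (-2·δy/y)² = (-2×0.0409)² = 0.00668
δQ/Q = √(0.0111) = 0.105
Q = 0.00703, so δQ = 0.105 × 0.00703 = 0.000741.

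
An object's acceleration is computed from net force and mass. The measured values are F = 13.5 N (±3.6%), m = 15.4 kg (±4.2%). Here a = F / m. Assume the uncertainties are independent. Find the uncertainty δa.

0.0485 m/s^2

Since a is a product/quotient, work with relative uncertainties:
  (1·δF/F)² = (1×0.0360)² = 0.00130;  (-1·δm/m)² = (-1×0.0420)² = 0.00176
δa/a = √(0.00306) = 0.0553
a = 0.877 m/s^2, so δa = 0.0553 × 0.877 = 0.0485 m/s^2.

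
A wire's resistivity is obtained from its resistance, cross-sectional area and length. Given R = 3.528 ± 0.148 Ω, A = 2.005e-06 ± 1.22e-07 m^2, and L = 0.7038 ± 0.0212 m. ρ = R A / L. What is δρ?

Since ρ is a product/quotient, work with relative uncertainties:
  (1·δR/R)² = (1×0.0420)² = 0.00176;  (1·δA/A)² = (1×0.0608)² = 0.00370;  (-1·δL/L)² = (-1×0.0301)² = 0.000907
δρ/ρ = √(0.00637) = 0.0798
ρ = 1.005e-05 Ω·m, so δρ = 0.0798 × 1.005e-05 = 8.02e-07 Ω·m.

8.02e-07 Ω·m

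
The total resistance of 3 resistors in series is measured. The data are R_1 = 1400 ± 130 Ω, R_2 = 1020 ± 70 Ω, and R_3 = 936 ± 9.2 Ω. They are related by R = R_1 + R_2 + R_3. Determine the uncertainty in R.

148 Ω

For a sum/difference, combine absolute errors in quadrature:
  (δR_1)² = 16900;  (δR_2)² = 4900;  (δR_3)² = 84.6
δR = √(21900) = 148 Ω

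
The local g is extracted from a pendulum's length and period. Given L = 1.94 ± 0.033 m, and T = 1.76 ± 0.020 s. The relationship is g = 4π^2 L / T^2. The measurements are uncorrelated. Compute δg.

0.702 m/s^2

Since g is a product/quotient, work with relative uncertainties:
  (1·δL/L)² = (1×0.0170)² = 0.000289;  (-2·δT/T)² = (-2×0.0114)² = 0.000517
δg/g = √(0.000806) = 0.0284
g = 24.7 m/s^2, so δg = 0.0284 × 24.7 = 0.702 m/s^2.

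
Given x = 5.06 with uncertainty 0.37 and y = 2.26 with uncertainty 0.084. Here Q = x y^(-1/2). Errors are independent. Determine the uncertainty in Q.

0.254

Q is a product of powers, so relative uncertainties combine in quadrature:
  (1·δx/x)² = (1×0.0731)² = 0.00535;  (−½·δy/y)² = (-0.5×0.0372)² = 0.000345
δQ/Q = √(0.00569) = 0.0754
Q = 3.37, so δQ = 0.0754 × 3.37 = 0.254.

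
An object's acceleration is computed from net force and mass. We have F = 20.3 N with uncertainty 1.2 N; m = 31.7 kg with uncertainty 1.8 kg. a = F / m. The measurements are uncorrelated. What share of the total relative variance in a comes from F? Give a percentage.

(δa/a)² = (1·δF/F)² + (-1·δm/m)²
  F term: (1×0.0591)² = 0.00349
  m term: (-1×0.0568)² = 0.00322
Total = 0.00672. Share from F = 0.00349/0.00672 = 0.520.

52.0%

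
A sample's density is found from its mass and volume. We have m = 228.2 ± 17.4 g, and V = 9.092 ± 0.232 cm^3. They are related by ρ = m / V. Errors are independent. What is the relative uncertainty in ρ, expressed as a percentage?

ρ is a product of powers, so relative uncertainties combine in quadrature:
  (1·δm/m)² = (1×0.0762)² = 0.00581;  (-1·δV/V)² = (-1×0.0255)² = 0.000651
δρ/ρ = √(0.00647) = 0.0804

8.04%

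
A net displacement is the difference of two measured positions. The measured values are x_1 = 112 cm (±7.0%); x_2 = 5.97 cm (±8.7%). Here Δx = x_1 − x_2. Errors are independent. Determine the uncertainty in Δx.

Absolute uncertainties add in quadrature for a linear combination:
  (δx_1)² = 61.5;  (δx_2)² = 0.270
δΔx = √(61.7) = 7.86 cm

7.86 cm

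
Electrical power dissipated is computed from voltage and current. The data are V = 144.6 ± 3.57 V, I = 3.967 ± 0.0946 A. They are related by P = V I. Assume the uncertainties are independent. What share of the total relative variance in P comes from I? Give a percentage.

(δP/P)² = (1·δV/V)² + (1·δI/I)²
  V term: (1×0.0247)² = 0.000610
  I term: (1×0.0238)² = 0.000569
Total = 0.00118. Share from I = 0.000569/0.00118 = 0.483.

48.3%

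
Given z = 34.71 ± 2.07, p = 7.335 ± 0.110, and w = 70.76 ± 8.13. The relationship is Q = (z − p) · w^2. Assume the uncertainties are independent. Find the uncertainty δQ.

Let u = z − p = 27.38. δu = √(δz² + δp²) = √(4.28 + 0.0121) = 2.07, so δu/u = 0.0757.
Q is then a monomial in u, w:
δQ/Q = √((δu/u)² + (2·δw/w)²) = √(0.00573 + 0.0528) = 0.242
Q = 137100, so δQ = 0.242 × 137100 = 33200.

33200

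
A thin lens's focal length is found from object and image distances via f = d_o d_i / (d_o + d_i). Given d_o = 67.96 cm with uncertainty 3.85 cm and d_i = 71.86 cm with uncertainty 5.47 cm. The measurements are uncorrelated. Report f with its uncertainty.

34.93 ± 1.64 cm

∂f/∂d_o = (d_i/(d_o+d_i))² = 0.264;  ∂f/∂d_i = (d_o/(d_o+d_i))² = 0.236
δf = √((∂f/∂d_o · δd_o)² + (∂f/∂d_i · δd_i)²) = √(1.03 + 1.67) = 1.64 cm
f = 34.93 cm.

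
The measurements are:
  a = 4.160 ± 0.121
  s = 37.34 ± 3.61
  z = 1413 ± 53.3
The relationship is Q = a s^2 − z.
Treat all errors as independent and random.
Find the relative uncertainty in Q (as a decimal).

0.259

Let p = a·s^2 = 5800. δp/p = √((1·δa/a)² + (2·δs/s)²) = √(0.000846 + 0.0374) = 0.196, so δp = 1130.
Q = p − z: δQ = √(δp² + δz²) = √(1.29e+06 + 2840) = 1140
Q = 4387, so δQ/Q = 1140/4387 = 0.259.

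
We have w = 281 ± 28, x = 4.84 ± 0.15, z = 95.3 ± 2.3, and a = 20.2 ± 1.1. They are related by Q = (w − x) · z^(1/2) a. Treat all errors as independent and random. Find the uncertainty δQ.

Let u = w − x = 276. δu = √(δw² + δx²) = √(784 + 0.0225) = 28.0, so δu/u = 0.101.
Q is then a monomial in u, z, a:
δQ/Q = √((δu/u)² + (½·δz/z)² + (1·δa/a)²) = √(0.0103 + 0.000146 + 0.00297) = 0.116
Q = 54500, so δQ = 0.116 × 54500 = 6300.

6300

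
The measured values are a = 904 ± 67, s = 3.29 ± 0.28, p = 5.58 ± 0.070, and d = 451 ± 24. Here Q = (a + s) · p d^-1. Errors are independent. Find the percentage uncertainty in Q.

Let u = a + s = 907. δu = √(δa² + δs²) = √(4490 + 0.0784) = 67.0, so δu/u = 0.0738.
Q is then a monomial in u, p, d:
δQ/Q = √((δu/u)² + (1·δp/p)² + (-1·δd/d)²) = √(0.00545 + 0.000157 + 0.00283) = 0.0919

9.19%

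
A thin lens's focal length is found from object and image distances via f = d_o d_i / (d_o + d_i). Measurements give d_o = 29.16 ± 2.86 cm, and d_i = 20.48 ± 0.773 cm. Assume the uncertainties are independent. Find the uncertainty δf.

∂f/∂d_o = (d_i/(d_o+d_i))² = 0.170;  ∂f/∂d_i = (d_o/(d_o+d_i))² = 0.345
δf = √((∂f/∂d_o · δd_o)² + (∂f/∂d_i · δd_i)²) = √(0.237 + 0.0712) = 0.555 cm

0.555 cm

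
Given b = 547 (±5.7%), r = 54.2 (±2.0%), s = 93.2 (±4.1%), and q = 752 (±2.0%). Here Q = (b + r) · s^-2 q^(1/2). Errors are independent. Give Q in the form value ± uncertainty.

Let u = b + r = 601. δu = √(δb² + δr²) = √(972 + 1.18) = 31.2, so δu/u = 0.0519.
Q is then a monomial in u, s, q:
δQ/Q = √((δu/u)² + (-2·δs/s)² + (½·δq/q)²) = √(0.00269 + 0.00672 + 0.000100) = 0.0976
Q = 1.90, so δQ = 0.0976 × 1.90 = 0.185.

1.90 ± 0.185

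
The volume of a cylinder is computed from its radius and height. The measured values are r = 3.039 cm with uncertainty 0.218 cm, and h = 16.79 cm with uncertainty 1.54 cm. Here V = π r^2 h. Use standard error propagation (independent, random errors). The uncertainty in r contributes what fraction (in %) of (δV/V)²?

(δV/V)² = (2·δr/r)² + (1·δh/h)²
  r term: (2×0.0717)² = 0.0206
  h term: (1×0.0917)² = 0.00841
Total = 0.0290. Share from r = 0.0206/0.0290 = 0.710.

71.0%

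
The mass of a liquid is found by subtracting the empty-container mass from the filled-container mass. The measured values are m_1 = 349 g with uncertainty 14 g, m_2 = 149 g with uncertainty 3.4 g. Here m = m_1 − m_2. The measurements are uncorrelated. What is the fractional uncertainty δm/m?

Absolute uncertainties add in quadrature for a linear combination:
  (δm_1)² = 196;  (δm_2)² = 11.6
δm = √(208) = 14.4 g
m = 200 g, so δm/m = 14.4/200 = 0.0720.

0.0720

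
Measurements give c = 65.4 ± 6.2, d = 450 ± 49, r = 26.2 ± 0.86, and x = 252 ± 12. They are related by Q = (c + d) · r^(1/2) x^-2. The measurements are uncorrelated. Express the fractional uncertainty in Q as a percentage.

13.6%

Let u = c + d = 515. δu = √(δc² + δd²) = √(38.4 + 2400) = 49.4, so δu/u = 0.0958.
Q is then a monomial in u, r, x:
δQ/Q = √((δu/u)² + (½·δr/r)² + (-2·δx/x)²) = √(0.00918 + 0.000269 + 0.00907) = 0.136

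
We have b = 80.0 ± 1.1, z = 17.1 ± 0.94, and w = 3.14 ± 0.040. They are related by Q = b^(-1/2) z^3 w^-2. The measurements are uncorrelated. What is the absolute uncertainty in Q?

9.47

Q is a product of powers, so relative uncertainties combine in quadrature:
  (−½·δb/b)² = (-0.5×0.0138)² = 4.73e-05;  (3·δz/z)² = (3×0.0550)² = 0.0272;  (-2·δw/w)² = (-2×0.0127)² = 0.000649
δQ/Q = √(0.0279) = 0.167
Q = 56.7, so δQ = 0.167 × 56.7 = 9.47.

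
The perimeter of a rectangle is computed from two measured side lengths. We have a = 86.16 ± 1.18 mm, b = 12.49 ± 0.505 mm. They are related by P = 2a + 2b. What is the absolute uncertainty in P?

For a sum/difference, combine absolute errors in quadrature:
  (2·δa)² = 5.57;  (2·δb)² = 1.02
δP = √(6.59) = 2.57 mm

2.57 mm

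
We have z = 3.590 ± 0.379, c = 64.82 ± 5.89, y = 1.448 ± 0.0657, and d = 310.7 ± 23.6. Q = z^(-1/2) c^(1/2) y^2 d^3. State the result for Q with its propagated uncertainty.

(2.672 ± 0.681) × 10^8

Since Q is a product/quotient, work with relative uncertainties:
  (−½·δz/z)² = (-0.5×0.106)² = 0.00279;  (½·δc/c)² = (0.5×0.0909)² = 0.00206;  (2·δy/y)² = (2×0.0454)² = 0.00823;  (3·δd/d)² = (3×0.0760)² = 0.0519
δQ/Q = √(0.0650) = 0.255
Q = 2.672e+08, so δQ = 0.255 × 2.672e+08 = 6.81e+07.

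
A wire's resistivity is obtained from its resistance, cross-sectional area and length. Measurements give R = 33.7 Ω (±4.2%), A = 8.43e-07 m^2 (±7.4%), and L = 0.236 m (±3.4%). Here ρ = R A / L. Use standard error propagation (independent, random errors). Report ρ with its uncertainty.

Relative error in a monomial: (δρ/ρ)² = Σ (nᵢ · δxᵢ/xᵢ)².
  (1·δR/R)² = (1×0.0420)² = 0.00176;  (1·δA/A)² = (1×0.0740)² = 0.00548;  (-1·δL/L)² = (-1×0.0340)² = 0.00116
δρ/ρ = √(0.00840) = 0.0916
ρ = 0.000120 Ω·m, so δρ = 0.0916 × 0.000120 = 1.1e-05 Ω·m.

(1.20 ± 0.110) × 10^-4 Ω·m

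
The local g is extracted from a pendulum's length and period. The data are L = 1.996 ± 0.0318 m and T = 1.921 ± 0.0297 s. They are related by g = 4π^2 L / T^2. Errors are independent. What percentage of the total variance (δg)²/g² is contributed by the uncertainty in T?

79.0%

(δg/g)² = (1·δL/L)² + (-2·δT/T)²
  L term: (1×0.0159)² = 0.000254
  T term: (-2×0.0155)² = 0.000956
Total = 0.00121. Share from T = 0.000956/0.00121 = 0.790.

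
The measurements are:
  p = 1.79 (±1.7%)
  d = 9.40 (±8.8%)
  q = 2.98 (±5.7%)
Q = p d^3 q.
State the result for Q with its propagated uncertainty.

Products/powers → add relative errors in quadrature, weighted by exponent:
  (1·δp/p)² = (1×0.0170)² = 0.000289;  (3·δd/d)² = (3×0.0880)² = 0.0697;  (1·δq/q)² = (1×0.0570)² = 0.00325
δQ/Q = √(0.0732) = 0.271
Q = 4430, so δQ = 0.271 × 4430 = 1200.

4430 ± 1200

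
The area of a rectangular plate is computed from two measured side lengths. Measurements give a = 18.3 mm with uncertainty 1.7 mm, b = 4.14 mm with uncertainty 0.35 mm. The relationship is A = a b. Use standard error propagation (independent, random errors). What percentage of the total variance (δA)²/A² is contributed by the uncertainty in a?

(δA/A)² = (1·δa/a)² + (1·δb/b)²
  a term: (1×0.0929)² = 0.00863
  b term: (1×0.0845)² = 0.00715
Total = 0.0158. Share from a = 0.00863/0.0158 = 0.547.

54.7%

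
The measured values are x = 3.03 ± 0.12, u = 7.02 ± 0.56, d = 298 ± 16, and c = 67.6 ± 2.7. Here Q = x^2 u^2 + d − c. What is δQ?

Let p = x^2·u^2 = 452. δp/p = √((2·δx/x)² + (2·δu/u)²) = √(0.00627 + 0.0255) = 0.178, so δp = 80.6.
Q = p + d − c: δQ = √(δp² + δd² + δc²) = √(6490 + 256 + 7.29) = 82.2

82.2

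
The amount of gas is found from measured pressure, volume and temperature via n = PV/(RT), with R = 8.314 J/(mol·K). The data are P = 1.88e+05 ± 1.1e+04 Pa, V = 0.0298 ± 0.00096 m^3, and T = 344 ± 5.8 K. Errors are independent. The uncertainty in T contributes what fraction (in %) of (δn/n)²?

5.99%

(δn/n)² = (1·δP/P)² + (1·δV/V)² + (-1·δT/T)²
  P term: (1×0.0585)² = 0.00342
  V term: (1×0.0322)² = 0.00104
  T term: (-1×0.0169)² = 0.000284
Total = 0.00475. Share from T = 0.000284/0.00475 = 0.0599.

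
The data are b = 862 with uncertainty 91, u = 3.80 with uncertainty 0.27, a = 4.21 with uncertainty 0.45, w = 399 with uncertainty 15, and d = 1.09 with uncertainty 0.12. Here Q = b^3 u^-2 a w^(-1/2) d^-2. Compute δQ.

Q is a product of powers, so relative uncertainties combine in quadrature:
  (3·δb/b)² = (3×0.106)² = 0.100;  (-2·δu/u)² = (-2×0.0711)² = 0.0202;  (1·δa/a)² = (1×0.107)² = 0.0114;  (−½·δw/w)² = (-0.5×0.0376)² = 0.000353;  (-2·δd/d)² = (-2×0.110)² = 0.0485
δQ/Q = √(0.181) = 0.425
Q = 7.87e+06, so δQ = 0.425 × 7.87e+06 = 3.35e+06.

3.35e+06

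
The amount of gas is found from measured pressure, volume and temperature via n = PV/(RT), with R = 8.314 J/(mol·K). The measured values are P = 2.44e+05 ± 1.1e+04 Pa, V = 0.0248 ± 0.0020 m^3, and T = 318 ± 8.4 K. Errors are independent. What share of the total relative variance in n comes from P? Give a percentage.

22.0%

(δn/n)² = (1·δP/P)² + (1·δV/V)² + (-1·δT/T)²
  P term: (1×0.0451)² = 0.00203
  V term: (1×0.0806)² = 0.00650
  T term: (-1×0.0264)² = 0.000698
Total = 0.00923. Share from P = 0.00203/0.00923 = 0.220.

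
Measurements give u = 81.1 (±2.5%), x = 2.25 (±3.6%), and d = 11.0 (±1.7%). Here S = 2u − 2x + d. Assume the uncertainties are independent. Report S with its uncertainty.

Absolute uncertainties add in quadrature for a linear combination:
  (2·δu)² = 16.4;  (2·δx)² = 0.0262;  (δd)² = 0.0350
δS = √(16.5) = 4.06
S = 169.

169 ± 4.06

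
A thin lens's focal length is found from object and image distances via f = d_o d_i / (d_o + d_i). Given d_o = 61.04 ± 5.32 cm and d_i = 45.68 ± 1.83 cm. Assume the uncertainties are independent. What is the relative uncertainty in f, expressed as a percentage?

4.38%

∂f/∂d_o = (d_i/(d_o+d_i))² = 0.183;  ∂f/∂d_i = (d_o/(d_o+d_i))² = 0.327
δf = √((∂f/∂d_o · δd_o)² + (∂f/∂d_i · δd_i)²) = √(0.950 + 0.358) = 1.14 cm
f = 26.13 cm, so δf/f = 1.14/26.13 = 0.0438.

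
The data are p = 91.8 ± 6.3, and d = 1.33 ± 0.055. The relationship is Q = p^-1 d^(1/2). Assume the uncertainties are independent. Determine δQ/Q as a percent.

Products/powers → add relative errors in quadrature, weighted by exponent:
  (-1·δp/p)² = (-1×0.0686)² = 0.00471;  (½·δd/d)² = (0.5×0.0414)² = 0.000428
δQ/Q = √(0.00514) = 0.0717

7.17%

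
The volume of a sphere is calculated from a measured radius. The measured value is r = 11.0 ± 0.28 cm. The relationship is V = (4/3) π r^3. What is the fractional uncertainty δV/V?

0.0764

V ∝ r^3, so δV/V = |3| · δr/r = 3 × 0.0255 = 0.0764.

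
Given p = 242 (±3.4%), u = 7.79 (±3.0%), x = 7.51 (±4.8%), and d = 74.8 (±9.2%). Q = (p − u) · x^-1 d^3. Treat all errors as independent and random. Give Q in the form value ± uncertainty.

(1.31 ± 0.369) × 10^7

Let w = p − u = 234. δw = √(δp² + δu²) = √(67.7 + 0.0546) = 8.23, so δw/w = 0.0351.
Q is then a monomial in w, x, d:
δQ/Q = √((δw/w)² + (-1·δx/x)² + (3·δd/d)²) = √(0.00124 + 0.00230 + 0.0762) = 0.282
Q = 1.31e+07, so δQ = 0.282 × 1.31e+07 = 3.69e+06.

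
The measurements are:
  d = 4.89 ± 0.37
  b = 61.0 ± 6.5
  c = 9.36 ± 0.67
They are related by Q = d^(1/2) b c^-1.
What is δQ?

1.93

Q is a product of powers, so relative uncertainties combine in quadrature:
  (½·δd/d)² = (0.5×0.0757)² = 0.00143;  (1·δb/b)² = (1×0.107)² = 0.0114;  (-1·δc/c)² = (-1×0.0716)² = 0.00512
δQ/Q = √(0.0179) = 0.134
Q = 14.4, so δQ = 0.134 × 14.4 = 1.93.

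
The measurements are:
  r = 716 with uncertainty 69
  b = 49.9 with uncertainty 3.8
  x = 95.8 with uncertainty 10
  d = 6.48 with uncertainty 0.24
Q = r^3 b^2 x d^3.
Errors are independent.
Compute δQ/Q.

0.361

Relative error in a monomial: (δQ/Q)² = Σ (nᵢ · δxᵢ/xᵢ)².
  (3·δr/r)² = (3×0.0964)² = 0.0836;  (2·δb/b)² = (2×0.0762)² = 0.0232;  (1·δx/x)² = (1×0.104)² = 0.0109;  (3·δd/d)² = (3×0.0370)² = 0.0123
δQ/Q = √(0.130) = 0.361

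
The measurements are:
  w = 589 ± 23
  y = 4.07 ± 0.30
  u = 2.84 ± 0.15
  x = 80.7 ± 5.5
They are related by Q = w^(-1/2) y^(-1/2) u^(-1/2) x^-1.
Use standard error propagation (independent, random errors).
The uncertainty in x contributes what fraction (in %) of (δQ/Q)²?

65.6%

(δQ/Q)² = (−½·δw/w)² + (−½·δy/y)² + (−½·δu/u)² + (-1·δx/x)²
  w term: (-0.5×0.0390)² = 0.000381
  y term: (-0.5×0.0737)² = 0.00136
  u term: (-0.5×0.0528)² = 0.000697
  x term: (-1×0.0682)² = 0.00464
Total = 0.00708. Share from x = 0.00464/0.00708 = 0.656.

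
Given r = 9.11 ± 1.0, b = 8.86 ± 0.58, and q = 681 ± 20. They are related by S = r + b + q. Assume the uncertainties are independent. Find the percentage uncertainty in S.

For a sum/difference, combine absolute errors in quadrature:
  (δr)² = 1.00;  (δb)² = 0.336;  (δq)² = 400
δS = √(401) = 20.0
S = 699, so δS/S = 20.0/699 = 0.0287.

2.87%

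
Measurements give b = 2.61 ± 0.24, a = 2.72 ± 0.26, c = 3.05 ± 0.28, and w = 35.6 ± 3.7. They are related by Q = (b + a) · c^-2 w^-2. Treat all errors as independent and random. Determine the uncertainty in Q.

Let u = b + a = 5.33. δu = √(δb² + δa²) = √(0.0576 + 0.0676) = 0.354, so δu/u = 0.0664.
Q is then a monomial in u, c, w:
δQ/Q = √((δu/u)² + (-2·δc/c)² + (-2·δw/w)²) = √(0.00441 + 0.0337 + 0.0432) = 0.285
Q = 0.000452, so δQ = 0.285 × 0.000452 = 0.000129.

0.000129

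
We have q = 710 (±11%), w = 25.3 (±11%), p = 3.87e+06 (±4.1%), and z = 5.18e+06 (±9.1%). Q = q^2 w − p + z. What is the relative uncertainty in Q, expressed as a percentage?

22.6%

Let h = q^2·w = 1.28e+07. δh/h = √((2·δq/q)² + (1·δw/w)²) = √(0.0484 + 0.0121) = 0.246, so δh = 3.14e+06.
Q = h − p + z: δQ = √(δh² + δp² + δz²) = √(9.84e+12 + 2.52e+10 + 2.22e+11) = 3.18e+06
Q = 1.41e+07, so δQ/Q = 3.18e+06/1.41e+07 = 0.226.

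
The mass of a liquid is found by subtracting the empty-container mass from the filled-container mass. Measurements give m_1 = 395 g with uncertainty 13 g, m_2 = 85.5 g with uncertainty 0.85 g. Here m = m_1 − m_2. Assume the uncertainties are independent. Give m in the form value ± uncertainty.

310 ± 13.0 g

For a sum/difference, combine absolute errors in quadrature:
  (δm_1)² = 169;  (δm_2)² = 0.722
δm = √(170) = 13.0 g
m = 310 g.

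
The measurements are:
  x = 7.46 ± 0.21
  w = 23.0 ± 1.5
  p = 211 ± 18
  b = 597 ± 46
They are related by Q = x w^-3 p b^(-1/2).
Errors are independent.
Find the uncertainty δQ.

Products/powers → add relative errors in quadrature, weighted by exponent:
  (1·δx/x)² = (1×0.0282)² = 0.000792;  (-3·δw/w)² = (-3×0.0652)² = 0.0383;  (1·δp/p)² = (1×0.0853)² = 0.00728;  (−½·δb/b)² = (-0.5×0.0771)² = 0.00148
δQ/Q = √(0.0478) = 0.219
Q = 0.00529, so δQ = 0.219 × 0.00529 = 0.00116.

0.00116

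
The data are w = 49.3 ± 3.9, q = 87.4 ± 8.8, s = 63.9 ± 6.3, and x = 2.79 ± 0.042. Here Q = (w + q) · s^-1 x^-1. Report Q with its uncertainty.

Let u = w + q = 137. δu = √(δw² + δq²) = √(15.2 + 77.4) = 9.63, so δu/u = 0.0704.
Q is then a monomial in u, s, x:
δQ/Q = √((δu/u)² + (-1·δs/s)² + (-1·δx/x)²) = √(0.00496 + 0.00972 + 0.000227) = 0.122
Q = 0.767, so δQ = 0.122 × 0.767 = 0.0936.

0.767 ± 0.0936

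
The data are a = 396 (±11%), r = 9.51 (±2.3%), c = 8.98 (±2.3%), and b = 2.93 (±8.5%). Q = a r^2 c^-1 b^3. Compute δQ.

28300

Since Q is a product/quotient, work with relative uncertainties:
  (1·δa/a)² = (1×0.110)² = 0.0121;  (2·δr/r)² = (2×0.0230)² = 0.00212;  (-1·δc/c)² = (-1×0.0230)² = 0.000529;  (3·δb/b)² = (3×0.0850)² = 0.0650
δQ/Q = √(0.0798) = 0.282
Q = 1e+05, so δQ = 0.282 × 1e+05 = 28300.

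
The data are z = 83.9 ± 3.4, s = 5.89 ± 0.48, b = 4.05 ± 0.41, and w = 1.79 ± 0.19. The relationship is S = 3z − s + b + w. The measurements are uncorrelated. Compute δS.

Absolute uncertainties add in quadrature for a linear combination:
  (3·δz)² = 104;  (δs)² = 0.230;  (δb)² = 0.168;  (δw)² = 0.0361
δS = √(104) = 10.2

10.2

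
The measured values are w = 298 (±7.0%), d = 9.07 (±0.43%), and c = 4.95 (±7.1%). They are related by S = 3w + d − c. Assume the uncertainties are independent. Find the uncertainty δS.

S is a linear combination, so absolute uncertainties add in quadrature:
  (3·δw)² = 3920;  (δd)² = 0.00152;  (δc)² = 0.124
δS = √(3920) = 62.6

62.6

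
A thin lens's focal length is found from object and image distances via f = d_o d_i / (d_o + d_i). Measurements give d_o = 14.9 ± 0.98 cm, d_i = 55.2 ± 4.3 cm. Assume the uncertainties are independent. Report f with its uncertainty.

11.7 ± 0.638 cm

∂f/∂d_o = (d_i/(d_o+d_i))² = 0.620;  ∂f/∂d_i = (d_o/(d_o+d_i))² = 0.0452
δf = √((∂f/∂d_o · δd_o)² + (∂f/∂d_i · δd_i)²) = √(0.369 + 0.0377) = 0.638 cm
f = 11.7 cm.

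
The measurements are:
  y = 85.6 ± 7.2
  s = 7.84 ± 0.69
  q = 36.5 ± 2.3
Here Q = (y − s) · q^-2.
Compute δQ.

0.00914

Let u = y − s = 77.8. δu = √(δy² + δs²) = √(51.8 + 0.476) = 7.23, so δu/u = 0.0930.
Q is then a monomial in u, q:
δQ/Q = √((δu/u)² + (-2·δq/q)²) = √(0.00865 + 0.0159) = 0.157
Q = 0.0584, so δQ = 0.157 × 0.0584 = 0.00914.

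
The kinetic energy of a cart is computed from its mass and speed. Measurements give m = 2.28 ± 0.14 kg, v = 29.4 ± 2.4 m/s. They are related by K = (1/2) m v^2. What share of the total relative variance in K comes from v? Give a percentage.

87.6%

(δK/K)² = (1·δm/m)² + (2·δv/v)²
  m term: (1×0.0614)² = 0.00377
  v term: (2×0.0816)² = 0.0267
Total = 0.0304. Share from v = 0.0267/0.0304 = 0.876.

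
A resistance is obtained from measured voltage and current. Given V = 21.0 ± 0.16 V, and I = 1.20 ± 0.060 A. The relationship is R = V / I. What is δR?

0.885 Ω

Each factor contributes (exponent × relative error)² to (δR/R)²:
  (1·δV/V)² = (1×0.00762)² = 5.8e-05;  (-1·δI/I)² = (-1×0.0500)² = 0.00250
δR/R = √(0.00256) = 0.0506
R = 17.5 Ω, so δR = 0.0506 × 17.5 = 0.885 Ω.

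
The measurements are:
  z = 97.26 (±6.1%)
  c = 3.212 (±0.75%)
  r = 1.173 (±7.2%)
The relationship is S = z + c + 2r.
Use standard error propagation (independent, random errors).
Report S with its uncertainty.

S is a linear combination, so absolute uncertainties add in quadrature:
  (δz)² = 35.2;  (δc)² = 0.000580;  (2·δr)² = 0.0285
δS = √(35.2) = 5.94
S = 102.8.

102.8 ± 5.94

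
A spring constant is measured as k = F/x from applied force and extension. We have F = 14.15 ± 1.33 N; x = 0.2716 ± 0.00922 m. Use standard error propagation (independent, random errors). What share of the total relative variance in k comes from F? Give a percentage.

(δk/k)² = (1·δF/F)² + (-1·δx/x)²
  F term: (1×0.0940)² = 0.00883
  x term: (-1×0.0339)² = 0.00115
Total = 0.00999. Share from F = 0.00883/0.00999 = 0.885.

88.5%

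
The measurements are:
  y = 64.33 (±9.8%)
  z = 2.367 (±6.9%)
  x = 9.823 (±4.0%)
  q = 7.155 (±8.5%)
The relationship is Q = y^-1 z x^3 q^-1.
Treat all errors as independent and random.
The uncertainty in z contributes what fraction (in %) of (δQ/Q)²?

(δQ/Q)² = (-1·δy/y)² + (1·δz/z)² + (3·δx/x)² + (-1·δq/q)²
  y term: (-1×0.0980)² = 0.00960
  z term: (1×0.0690)² = 0.00476
  x term: (3×0.0400)² = 0.0144
  q term: (-1×0.0850)² = 0.00723
Total = 0.0360. Share from z = 0.00476/0.0360 = 0.132.

13.2%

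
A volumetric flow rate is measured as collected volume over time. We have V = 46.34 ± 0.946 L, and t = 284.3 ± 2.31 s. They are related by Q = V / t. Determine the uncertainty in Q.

0.00358 L/s

Relative error in a monomial: (δQ/Q)² = Σ (nᵢ · δxᵢ/xᵢ)².
  (1·δV/V)² = (1×0.0204)² = 0.000417;  (-1·δt/t)² = (-1×0.00813)² = 6.6e-05
δQ/Q = √(0.000483) = 0.0220
Q = 0.1630 L/s, so δQ = 0.0220 × 0.1630 = 0.00358 L/s.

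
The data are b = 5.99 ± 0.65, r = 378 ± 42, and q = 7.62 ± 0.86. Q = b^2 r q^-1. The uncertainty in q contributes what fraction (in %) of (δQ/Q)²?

(δQ/Q)² = (2·δb/b)² + (1·δr/r)² + (-1·δq/q)²
  b term: (2×0.109)² = 0.0471
  r term: (1×0.111)² = 0.0123
  q term: (-1×0.113)² = 0.0127
Total = 0.0722. Share from q = 0.0127/0.0722 = 0.176.

17.6%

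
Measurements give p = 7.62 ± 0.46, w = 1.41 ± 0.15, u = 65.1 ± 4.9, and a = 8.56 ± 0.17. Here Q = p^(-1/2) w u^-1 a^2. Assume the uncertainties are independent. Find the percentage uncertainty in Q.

Since Q is a product/quotient, work with relative uncertainties:
  (−½·δp/p)² = (-0.5×0.0604)² = 0.000911;  (1·δw/w)² = (1×0.106)² = 0.0113;  (-1·δu/u)² = (-1×0.0753)² = 0.00567;  (2·δa/a)² = (2×0.0199)² = 0.00158
δQ/Q = √(0.0195) = 0.140

14.0%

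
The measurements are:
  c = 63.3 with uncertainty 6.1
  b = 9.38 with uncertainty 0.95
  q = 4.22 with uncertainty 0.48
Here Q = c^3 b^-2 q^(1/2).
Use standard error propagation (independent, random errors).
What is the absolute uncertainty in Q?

2120

Since Q is a product/quotient, work with relative uncertainties:
  (3·δc/c)² = (3×0.0964)² = 0.0836;  (-2·δb/b)² = (-2×0.101)² = 0.0410;  (½·δq/q)² = (0.5×0.114)² = 0.00323
δQ/Q = √(0.128) = 0.358
Q = 5920, so δQ = 0.358 × 5920 = 2120.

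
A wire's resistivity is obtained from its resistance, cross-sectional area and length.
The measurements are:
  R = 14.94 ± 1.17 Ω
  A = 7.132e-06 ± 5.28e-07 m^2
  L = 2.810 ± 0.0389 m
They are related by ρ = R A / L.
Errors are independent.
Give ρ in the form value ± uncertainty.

(3.792 ± 0.412) × 10^-5 Ω·m

Each factor contributes (exponent × relative error)² to (δρ/ρ)²:
  (1·δR/R)² = (1×0.0783)² = 0.00613;  (1·δA/A)² = (1×0.0740)² = 0.00548;  (-1·δL/L)² = (-1×0.0138)² = 0.000192
δρ/ρ = √(0.0118) = 0.109
ρ = 3.792e-05 Ω·m, so δρ = 0.109 × 3.792e-05 = 4.12e-06 Ω·m.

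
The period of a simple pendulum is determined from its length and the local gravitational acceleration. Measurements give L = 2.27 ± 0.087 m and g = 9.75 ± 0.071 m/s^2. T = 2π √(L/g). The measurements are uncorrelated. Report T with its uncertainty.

T is a product of powers, so relative uncertainties combine in quadrature:
  (½·δL/L)² = (0.5×0.0383)² = 0.000367;  (−½·δg/g)² = (-0.5×0.00728)² = 1.33e-05
δT/T = √(0.000380) = 0.0195
T = 3.03 s, so δT = 0.0195 × 3.03 = 0.0591 s.

3.03 ± 0.0591 s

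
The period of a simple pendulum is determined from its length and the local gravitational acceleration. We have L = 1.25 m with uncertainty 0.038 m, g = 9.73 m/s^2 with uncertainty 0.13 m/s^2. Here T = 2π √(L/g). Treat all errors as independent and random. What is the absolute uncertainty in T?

0.0374 s

Products/powers → add relative errors in quadrature, weighted by exponent:
  (½·δL/L)² = (0.5×0.0304)² = 0.000231;  (−½·δg/g)² = (-0.5×0.0134)² = 4.46e-05
δT/T = √(0.000276) = 0.0166
T = 2.25 s, so δT = 0.0166 × 2.25 = 0.0374 s.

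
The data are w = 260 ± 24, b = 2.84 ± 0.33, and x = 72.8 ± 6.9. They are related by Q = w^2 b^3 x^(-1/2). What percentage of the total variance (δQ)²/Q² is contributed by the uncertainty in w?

(δQ/Q)² = (2·δw/w)² + (3·δb/b)² + (−½·δx/x)²
  w term: (2×0.0923)² = 0.0341
  b term: (3×0.116)² = 0.122
  x term: (-0.5×0.0948)² = 0.00225
Total = 0.158. Share from w = 0.0341/0.158 = 0.216.

21.6%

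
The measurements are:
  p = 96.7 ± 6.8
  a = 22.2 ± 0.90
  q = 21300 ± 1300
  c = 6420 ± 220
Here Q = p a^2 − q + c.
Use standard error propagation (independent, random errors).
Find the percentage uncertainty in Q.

16.1%

Let w = p·a^2 = 47700. δw/w = √((1·δp/p)² + (2·δa/a)²) = √(0.00494 + 0.00657) = 0.107, so δw = 5110.
Q = w − q + c: δQ = √(δw² + δq² + δc²) = √(2.62e+07 + 1.69e+06 + 48400) = 5280
Q = 32800, so δQ/Q = 5280/32800 = 0.161.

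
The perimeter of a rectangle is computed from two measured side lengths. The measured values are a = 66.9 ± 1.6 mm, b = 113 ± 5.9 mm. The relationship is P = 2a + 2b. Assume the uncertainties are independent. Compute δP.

Each term contributes (cᵢ δxᵢ)² to (δP)²:
  (2·δa)² = 10.2;  (2·δb)² = 139
δP = √(149) = 12.2 mm

12.2 mm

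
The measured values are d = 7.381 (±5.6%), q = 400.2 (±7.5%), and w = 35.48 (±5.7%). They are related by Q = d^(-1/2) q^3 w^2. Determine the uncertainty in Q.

For a monomial Q ∝ d^(-1/2), q^3, w^2, fractional errors add in quadrature:
  (−½·δd/d)² = (-0.5×0.0560)² = 0.000784;  (3·δq/q)² = (3×0.0750)² = 0.0506;  (2·δw/w)² = (2×0.0570)² = 0.0130
δQ/Q = √(0.0644) = 0.254
Q = 2.97e+10, so δQ = 0.254 × 2.97e+10 = 7.54e+09.

7.54e+09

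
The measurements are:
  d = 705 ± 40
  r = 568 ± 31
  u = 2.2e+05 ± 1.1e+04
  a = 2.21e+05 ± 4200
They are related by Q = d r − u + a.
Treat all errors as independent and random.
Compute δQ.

33700

Let p = d·r = 4e+05. δp/p = √((1·δd/d)² + (1·δr/r)²) = √(0.00322 + 0.00298) = 0.0787, so δp = 31500.
Q = p − u + a: δQ = √(δp² + δu² + δa²) = √(9.94e+08 + 1.21e+08 + 1.76e+07) = 33700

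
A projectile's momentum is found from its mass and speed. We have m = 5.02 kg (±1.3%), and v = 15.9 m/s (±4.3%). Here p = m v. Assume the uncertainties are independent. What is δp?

3.59 kg·m/s

Each factor contributes (exponent × relative error)² to (δp/p)²:
  (1·δm/m)² = (1×0.0130)² = 0.000169;  (1·δv/v)² = (1×0.0430)² = 0.00185
δp/p = √(0.00202) = 0.0449
p = 79.8 kg·m/s, so δp = 0.0449 × 79.8 = 3.59 kg·m/s.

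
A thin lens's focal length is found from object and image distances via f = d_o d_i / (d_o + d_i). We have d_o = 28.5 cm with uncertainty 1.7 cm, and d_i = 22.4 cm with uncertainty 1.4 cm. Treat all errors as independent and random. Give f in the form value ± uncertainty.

12.5 ± 0.549 cm

∂f/∂d_o = (d_i/(d_o+d_i))² = 0.194;  ∂f/∂d_i = (d_o/(d_o+d_i))² = 0.314
δf = √((∂f/∂d_o · δd_o)² + (∂f/∂d_i · δd_i)²) = √(0.108 + 0.193) = 0.549 cm
f = 12.5 cm.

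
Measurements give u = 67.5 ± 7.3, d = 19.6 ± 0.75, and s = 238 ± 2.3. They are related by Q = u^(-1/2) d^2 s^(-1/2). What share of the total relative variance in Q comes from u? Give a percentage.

33.2%

(δQ/Q)² = (−½·δu/u)² + (2·δd/d)² + (−½·δs/s)²
  u term: (-0.5×0.108)² = 0.00292
  d term: (2×0.0383)² = 0.00586
  s term: (-0.5×0.00966)² = 2.33e-05
Total = 0.00880. Share from u = 0.00292/0.00880 = 0.332.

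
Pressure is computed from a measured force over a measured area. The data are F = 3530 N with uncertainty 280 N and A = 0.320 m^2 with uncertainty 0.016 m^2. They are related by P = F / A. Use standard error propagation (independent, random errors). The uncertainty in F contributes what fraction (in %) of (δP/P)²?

(δP/P)² = (1·δF/F)² + (-1·δA/A)²
  F term: (1×0.0793)² = 0.00629
  A term: (-1×0.0500)² = 0.00250
Total = 0.00879. Share from F = 0.00629/0.00879 = 0.716.

71.6%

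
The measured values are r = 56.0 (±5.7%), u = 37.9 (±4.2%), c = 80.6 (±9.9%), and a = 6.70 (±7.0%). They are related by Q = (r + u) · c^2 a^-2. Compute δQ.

Let w = r + u = 93.9. δw = √(δr² + δu²) = √(10.2 + 2.53) = 3.57, so δw/w = 0.0380.
Q is then a monomial in w, c, a:
δQ/Q = √((δw/w)² + (2·δc/c)² + (-2·δa/a)²) = √(0.00144 + 0.0392 + 0.0196) = 0.245
Q = 13600, so δQ = 0.245 × 13600 = 3340.

3340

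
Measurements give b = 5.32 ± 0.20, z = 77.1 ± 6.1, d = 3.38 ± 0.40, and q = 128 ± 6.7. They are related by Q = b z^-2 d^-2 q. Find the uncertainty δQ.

Q is a product of powers, so relative uncertainties combine in quadrature:
  (1·δb/b)² = (1×0.0376)² = 0.00141;  (-2·δz/z)² = (-2×0.0791)² = 0.0250;  (-2·δd/d)² = (-2×0.118)² = 0.0560;  (1·δq/q)² = (1×0.0523)² = 0.00274
δQ/Q = √(0.0852) = 0.292
Q = 0.0100, so δQ = 0.292 × 0.0100 = 0.00293.

0.00293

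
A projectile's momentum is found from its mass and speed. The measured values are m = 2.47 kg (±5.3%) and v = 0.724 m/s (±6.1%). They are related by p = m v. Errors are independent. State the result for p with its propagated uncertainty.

Relative error in a monomial: (δp/p)² = Σ (nᵢ · δxᵢ/xᵢ)².
  (1·δm/m)² = (1×0.0530)² = 0.00281;  (1·δv/v)² = (1×0.0610)² = 0.00372
δp/p = √(0.00653) = 0.0808
p = 1.79 kg·m/s, so δp = 0.0808 × 1.79 = 0.145 kg·m/s.

1.79 ± 0.145 kg·m/s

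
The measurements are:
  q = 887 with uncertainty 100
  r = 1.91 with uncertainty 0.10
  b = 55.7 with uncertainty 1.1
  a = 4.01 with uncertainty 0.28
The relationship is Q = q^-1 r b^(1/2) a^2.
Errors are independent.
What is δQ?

Since Q is a product/quotient, work with relative uncertainties:
  (-1·δq/q)² = (-1×0.113)² = 0.0127;  (1·δr/r)² = (1×0.0524)² = 0.00274;  (½·δb/b)² = (0.5×0.0197)² = 9.75e-05;  (2·δa/a)² = (2×0.0698)² = 0.0195
δQ/Q = √(0.0351) = 0.187
Q = 0.258, so δQ = 0.187 × 0.258 = 0.0484.

0.0484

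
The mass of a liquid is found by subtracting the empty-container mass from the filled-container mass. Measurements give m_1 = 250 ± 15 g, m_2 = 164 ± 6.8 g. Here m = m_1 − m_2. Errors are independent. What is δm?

Sums and differences: (δm)² = Σ (cᵢ δxᵢ)².
  (δm_1)² = 225;  (δm_2)² = 46.2
δm = √(271) = 16.5 g

16.5 g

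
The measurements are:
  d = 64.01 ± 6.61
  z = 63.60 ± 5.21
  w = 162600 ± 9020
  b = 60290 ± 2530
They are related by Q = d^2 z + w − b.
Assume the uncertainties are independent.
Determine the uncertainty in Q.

58700

Let p = d^2·z = 260600. δp/p = √((2·δd/d)² + (1·δz/z)²) = √(0.0427 + 0.00671) = 0.222, so δp = 57900.
Q = p + w − b: δQ = √(δp² + δw² + δb²) = √(3.35e+09 + 8.14e+07 + 6.4e+06) = 58700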